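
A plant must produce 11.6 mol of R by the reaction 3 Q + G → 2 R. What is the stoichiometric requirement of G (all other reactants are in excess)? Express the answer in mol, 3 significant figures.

n(R) = 11.60 mol
n(G) = (1/2) × 11.60 = 5.800 mol

5.80 mol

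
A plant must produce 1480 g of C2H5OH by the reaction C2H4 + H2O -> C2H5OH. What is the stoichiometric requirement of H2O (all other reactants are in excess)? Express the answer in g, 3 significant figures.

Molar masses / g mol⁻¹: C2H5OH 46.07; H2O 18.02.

n(C2H5OH) = 1480 / 46.07 = 32.13 mol
n(H2O) = (1/1) × 32.13 = 32.13 mol
mass = 32.13 × 18.02 = 579.0 g

579 g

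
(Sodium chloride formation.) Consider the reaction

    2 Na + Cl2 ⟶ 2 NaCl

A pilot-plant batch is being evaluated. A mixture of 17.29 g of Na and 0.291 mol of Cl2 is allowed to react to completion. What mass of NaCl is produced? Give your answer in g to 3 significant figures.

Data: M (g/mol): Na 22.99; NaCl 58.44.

n(Na) = 17.29 / 22.99 = 0.7521 mol
n(Cl2) = 0.2910 mol
n/ν for Na = 0.7521/2 = 0.3761
n/ν for Cl2 = 0.2910/1 = 0.2910
Smallest n/ν is Cl2 → limiting reagent.
n(NaCl) = (2/1) × 0.2910 = 0.5820 mol
mass = 0.5820 × 58.44 = 34.01 g

34.0 g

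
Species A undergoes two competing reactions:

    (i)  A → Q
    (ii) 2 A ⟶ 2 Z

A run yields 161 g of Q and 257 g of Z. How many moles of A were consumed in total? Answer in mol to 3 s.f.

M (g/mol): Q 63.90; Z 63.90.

6.54 mol

n(Q) = 161 / 63.90 = 2.520 mol
n(Z) = 257 / 63.90 = 4.022 mol
n(A) via (i) = (1/1)×2.520 = 2.520 mol
n(A) via (ii) = (2/2)×4.022 = 4.022 mol
total n(A) = 2.520 + 4.022 = 6.542 mol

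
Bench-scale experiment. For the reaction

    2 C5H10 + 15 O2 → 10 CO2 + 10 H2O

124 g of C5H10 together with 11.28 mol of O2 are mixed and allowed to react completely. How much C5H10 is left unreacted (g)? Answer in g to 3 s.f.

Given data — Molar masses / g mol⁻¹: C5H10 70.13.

18.5 g

n(C5H10) = 124.0 / 70.13 = 1.768 mol
n(O2) = 11.28 mol
n/ν → C5H10: 0.8840, O2: 0.7520; O2 is limiting.
C5H10 consumed = (2/15) × 11.28 = 1.504 mol
C5H10 remaining = 1.768 − 1.504 = 0.2640 mol
mass = 0.2640 × 70.13 = 18.51 g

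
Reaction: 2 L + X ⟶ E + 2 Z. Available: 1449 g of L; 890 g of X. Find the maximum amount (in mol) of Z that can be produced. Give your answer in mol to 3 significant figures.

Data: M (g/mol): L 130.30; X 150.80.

n(L) = 1449 / 130.30 = 11.12 mol
n(X) = 890.0 / 150.80 = 5.902 mol
n/ν → L: 5.560, X: 5.902; L is limiting.
n(Z) = (2/2) × 11.12 = 11.12 mol

11.1 mol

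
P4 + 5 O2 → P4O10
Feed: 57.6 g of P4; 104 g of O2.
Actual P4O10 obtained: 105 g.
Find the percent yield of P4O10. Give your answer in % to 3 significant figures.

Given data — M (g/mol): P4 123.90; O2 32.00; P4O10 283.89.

79.6 %

n(P4) = 57.60 / 123.90 = 0.4649 mol
n(O2) = 104.0 / 32.00 = 3.250 mol
n/ν for P4 = 0.4649/1 = 0.4649
n/ν for O2 = 3.250/5 = 0.6500
Smallest n/ν is P4 → limiting reagent.
theoretical n(P4O10) = (1/1) × 0.4649 = 0.4649 mol → 132.0 g
% yield = 105 / 132.0 × 100 = 79.55 %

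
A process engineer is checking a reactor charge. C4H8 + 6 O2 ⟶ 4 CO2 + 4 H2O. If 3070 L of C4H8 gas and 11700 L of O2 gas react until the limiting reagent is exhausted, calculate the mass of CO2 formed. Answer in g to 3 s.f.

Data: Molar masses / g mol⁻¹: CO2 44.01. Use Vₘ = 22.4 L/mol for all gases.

n(C4H8) = 3070 / 22.4 = 137.1 mol
n(O2) = 11700 / 22.4 = 522.3 mol
n/ν for C4H8 = 137.1/1 = 137.1
n/ν for O2 = 522.3/6 = 87.05
Smallest n/ν is O2 → limiting reagent.
n(CO2) = (4/6) × 522.3 = 348.2 mol
mass = 348.2 × 44.01 = 15320 g

15300 g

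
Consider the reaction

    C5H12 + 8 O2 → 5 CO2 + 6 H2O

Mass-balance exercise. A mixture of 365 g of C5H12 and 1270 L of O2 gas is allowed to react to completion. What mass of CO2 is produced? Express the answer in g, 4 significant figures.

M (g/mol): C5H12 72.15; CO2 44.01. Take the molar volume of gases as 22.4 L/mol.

1113 g

n(C5H12) = 365.0 / 72.15 = 5.059 mol
n(O2) = 1270 / 22.4 = 56.70 mol
n/ν → C5H12: 5.059, O2: 7.088; C5H12 is limiting.
n(CO2) = (5/1) × 5.059 = 25.30 mol
mass = 25.30 × 44.01 = 1113 g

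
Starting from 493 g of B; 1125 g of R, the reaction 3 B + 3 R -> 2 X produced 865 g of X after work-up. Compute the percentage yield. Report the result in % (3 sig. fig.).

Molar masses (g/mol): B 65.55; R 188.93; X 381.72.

n(B) = 493.0 / 65.55 = 7.521 mol
n(R) = 1125 / 188.93 = 5.955 mol
n/ν for B = 7.521/3 = 2.507
n/ν for R = 5.955/3 = 1.985
Smallest n/ν is R → limiting reagent.
theoretical n(X) = (2/3) × 5.955 = 3.970 mol → 1515 g
% yield = 865 / 1515 × 100 = 57.10 %

57.1 %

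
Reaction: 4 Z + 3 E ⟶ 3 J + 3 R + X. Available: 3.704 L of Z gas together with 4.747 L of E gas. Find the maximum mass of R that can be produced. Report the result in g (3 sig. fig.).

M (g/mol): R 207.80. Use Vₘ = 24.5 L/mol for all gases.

n(Z) = 3.704 / 24.5 = 0.1512 mol
n(E) = 4.747 / 24.5 = 0.1938 mol
n/ν → Z: 0.03780, E: 0.06460; Z is limiting.
n(R) = (3/4) × 0.1512 = 0.1134 mol
mass = 0.1134 × 207.80 = 23.56 g

23.6 g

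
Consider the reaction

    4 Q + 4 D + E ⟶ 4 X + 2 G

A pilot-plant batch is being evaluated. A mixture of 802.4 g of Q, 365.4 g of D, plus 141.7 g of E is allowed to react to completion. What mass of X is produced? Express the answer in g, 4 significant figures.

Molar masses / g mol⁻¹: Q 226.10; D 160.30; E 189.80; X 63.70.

n(Q) = 802.4 / 226.10 = 3.549 mol
n(D) = 365.4 / 160.30 = 2.279 mol
n(E) = 141.7 / 189.80 = 0.7466 mol
n/ν for Q = 3.549/4 = 0.8873
n/ν for D = 2.279/4 = 0.5698
n/ν for E = 0.7466/1 = 0.7466
Smallest n/ν is D → limiting reagent.
n(X) = (4/4) × 2.279 = 2.279 mol
mass = 2.279 × 63.70 = 145.2 g

145.2 g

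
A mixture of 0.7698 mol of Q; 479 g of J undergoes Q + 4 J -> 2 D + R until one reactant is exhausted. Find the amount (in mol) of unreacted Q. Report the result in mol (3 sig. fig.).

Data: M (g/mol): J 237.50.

0.266 mol

n(Q) = 0.7698 mol
n(J) = 479.0 / 237.50 = 2.017 mol
n/ν → Q: 0.7698, J: 0.5043; J is limiting.
Q consumed = (1/4) × 2.017 = 0.5043 mol
Q remaining = 0.7698 − 0.5043 = 0.2655 mol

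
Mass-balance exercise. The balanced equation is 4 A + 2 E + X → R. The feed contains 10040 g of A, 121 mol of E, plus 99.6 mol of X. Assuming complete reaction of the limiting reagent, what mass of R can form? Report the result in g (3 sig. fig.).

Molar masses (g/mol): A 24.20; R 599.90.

n(A) = 10040 / 24.20 = 414.9 mol
n(E) = 121.0 mol
n(X) = 99.60 mol
n/ν for A = 414.9/4 = 103.7
n/ν for E = 121.0/2 = 60.50
n/ν for X = 99.60/1 = 99.60
Smallest n/ν is E → limiting reagent.
n(R) = (1/2) × 121.0 = 60.50 mol
mass = 60.50 × 599.90 = 36290 g

36300 g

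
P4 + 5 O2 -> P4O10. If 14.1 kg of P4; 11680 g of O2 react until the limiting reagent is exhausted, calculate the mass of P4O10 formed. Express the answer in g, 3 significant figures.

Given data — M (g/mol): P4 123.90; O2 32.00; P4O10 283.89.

20700 g

n(P4) = 14.10×1000 / 123.90 = 113.8 mol
n(O2) = 11680 / 32.00 = 365.0 mol
n/ν for P4 = 113.8/1 = 113.8
n/ν for O2 = 365.0/5 = 73.00
Smallest n/ν is O2 → limiting reagent.
n(P4O10) = (1/5) × 365.0 = 73.00 mol
mass = 73.00 × 283.89 = 20720 g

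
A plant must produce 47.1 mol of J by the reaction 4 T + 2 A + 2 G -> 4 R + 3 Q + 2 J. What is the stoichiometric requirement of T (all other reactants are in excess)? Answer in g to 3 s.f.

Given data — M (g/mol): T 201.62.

n(J) = 47.10 mol
n(T) = (4/2) × 47.10 = 94.20 mol
mass = 94.20 × 201.62 = 18990 g

19000 g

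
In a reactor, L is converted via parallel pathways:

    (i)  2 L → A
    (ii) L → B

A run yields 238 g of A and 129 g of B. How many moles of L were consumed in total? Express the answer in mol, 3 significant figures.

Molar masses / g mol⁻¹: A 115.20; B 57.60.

6.37 mol

n(A) = 238 / 115.20 = 2.066 mol
n(B) = 129 / 57.60 = 2.240 mol
n(L) via (i) = (2/1)×2.066 = 4.132 mol
n(L) via (ii) = (1/1)×2.240 = 2.240 mol
total n(L) = 4.132 + 2.240 = 6.372 mol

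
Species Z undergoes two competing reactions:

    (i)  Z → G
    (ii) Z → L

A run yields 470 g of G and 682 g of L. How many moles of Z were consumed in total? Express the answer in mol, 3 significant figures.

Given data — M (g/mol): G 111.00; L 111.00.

10.4 mol

n(G) = 470 / 111.00 = 4.234 mol
n(L) = 682 / 111.00 = 6.144 mol
n(Z) via (i) = (1/1)×4.234 = 4.234 mol
n(Z) via (ii) = (1/1)×6.144 = 6.144 mol
total n(Z) = 4.234 + 6.144 = 10.38 mol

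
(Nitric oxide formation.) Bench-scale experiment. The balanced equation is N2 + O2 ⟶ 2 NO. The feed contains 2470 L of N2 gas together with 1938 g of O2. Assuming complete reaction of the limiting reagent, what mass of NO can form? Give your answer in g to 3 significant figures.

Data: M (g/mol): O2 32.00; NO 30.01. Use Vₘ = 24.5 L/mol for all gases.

n(N2) = 2470 / 24.5 = 100.8 mol
n(O2) = 1938 / 32.00 = 60.56 mol
n/ν for N2 = 100.8/1 = 100.8
n/ν for O2 = 60.56/1 = 60.56
Smallest n/ν is O2 → limiting reagent.
n(NO) = (2/1) × 60.56 = 121.1 mol
mass = 121.1 × 30.01 = 3634 g

3630 g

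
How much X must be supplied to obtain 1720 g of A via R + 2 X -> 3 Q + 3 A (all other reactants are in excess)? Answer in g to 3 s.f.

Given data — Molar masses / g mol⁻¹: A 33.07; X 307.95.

n(A) = 1720 / 33.07 = 52.01 mol
n(X) = (2/3) × 52.01 = 34.67 mol
mass = 34.67 × 307.95 = 10680 g

10700 g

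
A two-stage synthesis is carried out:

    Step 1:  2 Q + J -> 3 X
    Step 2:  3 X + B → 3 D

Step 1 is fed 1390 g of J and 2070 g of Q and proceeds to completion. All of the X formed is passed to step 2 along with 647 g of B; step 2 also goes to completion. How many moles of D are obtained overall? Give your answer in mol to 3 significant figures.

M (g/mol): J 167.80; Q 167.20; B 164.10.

11.8 mol

Step 1:
n(J) = 1390 / 167.80 = 8.284 mol
n(Q) = 2070 / 167.20 = 12.38 mol
n/ν → J: 8.284, Q: 6.190; Q is limiting.
n(X) produced = (3/2) × 12.38 = 18.57 mol
Step 2:
n(X) available = 18.57 mol
n(B) = 647.0 / 164.10 = 3.943 mol
n/ν → X: 6.190, B: 3.943; B is limiting.
n(D) = (3/1) × 3.943 = 11.83 mol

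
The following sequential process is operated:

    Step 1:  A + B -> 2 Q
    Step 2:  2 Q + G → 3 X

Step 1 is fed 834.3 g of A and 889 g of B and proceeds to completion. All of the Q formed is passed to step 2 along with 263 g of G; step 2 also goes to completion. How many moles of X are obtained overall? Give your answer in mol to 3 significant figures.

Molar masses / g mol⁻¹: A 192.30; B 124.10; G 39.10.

Step 1:
n(A) = 834.3 / 192.30 = 4.339 mol
n(B) = 889.0 / 124.10 = 7.164 mol
n/ν for A = 4.339/1 = 4.339
n/ν for B = 7.164/1 = 7.164
Smallest n/ν is A → limiting reagent.
n(Q) produced = (2/1) × 4.339 = 8.678 mol
Step 2:
n(Q) available = 8.678 mol
n(G) = 263.0 / 39.10 = 6.726 mol
n/ν for Q = 8.678/2 = 4.339
n/ν for G = 6.726/1 = 6.726
Smallest n/ν is Q → limiting reagent.
n(X) = (3/2) × 8.678 = 13.02 mol

13.0 mol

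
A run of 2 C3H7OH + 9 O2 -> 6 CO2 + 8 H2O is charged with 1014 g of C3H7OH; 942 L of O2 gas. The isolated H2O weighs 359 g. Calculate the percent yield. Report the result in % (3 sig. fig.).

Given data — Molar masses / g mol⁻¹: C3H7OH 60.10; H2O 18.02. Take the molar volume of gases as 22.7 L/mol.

n(C3H7OH) = 1014 / 60.10 = 16.87 mol
n(O2) = 942.0 / 22.7 = 41.50 mol
n/ν → C3H7OH: 8.435, O2: 4.611; O2 is limiting.
theoretical n(H2O) = (8/9) × 41.50 = 36.89 mol → 664.8 g
% yield = 359 / 664.8 × 100 = 54.00 %

54.0 %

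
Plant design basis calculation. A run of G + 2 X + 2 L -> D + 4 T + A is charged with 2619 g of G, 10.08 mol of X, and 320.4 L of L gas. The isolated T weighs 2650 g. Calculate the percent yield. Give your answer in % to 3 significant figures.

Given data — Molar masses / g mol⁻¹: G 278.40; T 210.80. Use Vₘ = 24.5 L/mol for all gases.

62.4 %

n(G) = 2619 / 278.40 = 9.407 mol
n(X) = 10.08 mol
n(L) = 320.4 / 24.5 = 13.08 mol
n/ν → G: 9.407, X: 5.040, L: 6.540; X is limiting.
theoretical n(T) = (4/2) × 10.08 = 20.16 mol → 4250 g
% yield = 2650 / 4250 × 100 = 62.35 %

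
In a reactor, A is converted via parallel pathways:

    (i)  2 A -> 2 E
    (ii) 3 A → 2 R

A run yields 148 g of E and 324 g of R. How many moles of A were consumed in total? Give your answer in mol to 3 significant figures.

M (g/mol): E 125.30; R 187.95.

n(E) = 148 / 125.30 = 1.181 mol
n(R) = 324 / 187.95 = 1.724 mol
n(A) via (i) = (2/2)×1.181 = 1.181 mol
n(A) via (ii) = (3/2)×1.724 = 2.586 mol
total n(A) = 1.181 + 2.586 = 3.767 mol

3.77 mol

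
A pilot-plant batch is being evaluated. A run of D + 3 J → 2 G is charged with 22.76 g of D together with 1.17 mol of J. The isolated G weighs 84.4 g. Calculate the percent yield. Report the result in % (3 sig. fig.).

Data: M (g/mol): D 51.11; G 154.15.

n(D) = 22.76 / 51.11 = 0.4453 mol
n(J) = 1.170 mol
n/ν → D: 0.4453, J: 0.3900; J is limiting.
theoretical n(G) = (2/3) × 1.170 = 0.7800 mol → 120.2 g
% yield = 84.4 / 120.2 × 100 = 70.22 %

70.2 %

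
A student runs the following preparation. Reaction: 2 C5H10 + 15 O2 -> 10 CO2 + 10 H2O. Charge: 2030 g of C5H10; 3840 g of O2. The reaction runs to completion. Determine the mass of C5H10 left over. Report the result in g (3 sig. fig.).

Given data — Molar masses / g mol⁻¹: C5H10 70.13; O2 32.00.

908 g

n(C5H10) = 2030 / 70.13 = 28.95 mol
n(O2) = 3840 / 32.00 = 120.0 mol
n/ν for C5H10 = 28.95/2 = 14.48
n/ν for O2 = 120.0/15 = 8.000
Smallest n/ν is O2 → limiting reagent.
C5H10 consumed = (2/15) × 120.0 = 16.00 mol
C5H10 remaining = 28.95 − 16.00 = 12.95 mol
mass = 12.95 × 70.13 = 908.2 g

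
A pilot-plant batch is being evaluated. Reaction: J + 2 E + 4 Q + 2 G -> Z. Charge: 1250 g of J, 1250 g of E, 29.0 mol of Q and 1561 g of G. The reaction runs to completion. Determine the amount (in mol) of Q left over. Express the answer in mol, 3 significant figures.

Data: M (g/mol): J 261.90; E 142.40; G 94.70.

n(J) = 1250 / 261.90 = 4.773 mol
n(E) = 1250 / 142.40 = 8.778 mol
n(Q) = 29.00 mol
n(G) = 1561 / 94.70 = 16.48 mol
n/ν → J: 4.773, E: 4.389, Q: 7.250, G: 8.240; E is limiting.
Q consumed = (4/2) × 8.778 = 17.56 mol
Q remaining = 29.00 − 17.56 = 11.44 mol

11.4 mol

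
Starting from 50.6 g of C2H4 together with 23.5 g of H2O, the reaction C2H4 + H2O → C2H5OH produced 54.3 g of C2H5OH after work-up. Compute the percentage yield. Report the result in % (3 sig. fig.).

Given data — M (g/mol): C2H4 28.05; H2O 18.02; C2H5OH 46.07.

n(C2H4) = 50.60 / 28.05 = 1.804 mol
n(H2O) = 23.50 / 18.02 = 1.304 mol
n/ν for C2H4 = 1.804/1 = 1.804
n/ν for H2O = 1.304/1 = 1.304
Smallest n/ν is H2O → limiting reagent.
theoretical n(C2H5OH) = (1/1) × 1.304 = 1.304 mol → 60.08 g
% yield = 54.3 / 60.08 × 100 = 90.38 %

90.4 %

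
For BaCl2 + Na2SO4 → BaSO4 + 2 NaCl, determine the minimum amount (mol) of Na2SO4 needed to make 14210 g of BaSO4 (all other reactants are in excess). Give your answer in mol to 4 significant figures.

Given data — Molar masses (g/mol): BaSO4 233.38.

60.89 mol

n(BaSO4) = 14210 / 233.38 = 60.89 mol
n(Na2SO4) = (1/1) × 60.89 = 60.89 mol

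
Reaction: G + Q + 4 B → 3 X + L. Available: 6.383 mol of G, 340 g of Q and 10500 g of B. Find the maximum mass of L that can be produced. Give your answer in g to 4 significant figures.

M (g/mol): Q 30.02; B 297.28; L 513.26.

n(G) = 6.383 mol
n(Q) = 340.0 / 30.02 = 11.33 mol
n(B) = 10500 / 297.28 = 35.32 mol
n/ν for G = 6.383/1 = 6.383
n/ν for Q = 11.33/1 = 11.33
n/ν for B = 35.32/4 = 8.830
Smallest n/ν is G → limiting reagent.
n(L) = (1/1) × 6.383 = 6.383 mol
mass = 6.383 × 513.26 = 3276 g

3276 g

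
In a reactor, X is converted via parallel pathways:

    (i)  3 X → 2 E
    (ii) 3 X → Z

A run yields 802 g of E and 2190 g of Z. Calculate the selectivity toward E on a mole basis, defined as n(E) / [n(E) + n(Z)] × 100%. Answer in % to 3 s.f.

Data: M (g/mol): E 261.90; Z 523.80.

42.3 %

n(E) = 802 / 261.90 = 3.062 mol
n(Z) = 2190 / 523.80 = 4.181 mol
selectivity = 3.062/(3.062+4.181) × 100 = 42.28 %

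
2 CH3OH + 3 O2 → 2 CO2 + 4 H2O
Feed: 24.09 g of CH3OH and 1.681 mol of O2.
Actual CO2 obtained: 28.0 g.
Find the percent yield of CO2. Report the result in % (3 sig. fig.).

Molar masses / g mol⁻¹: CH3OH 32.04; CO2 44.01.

84.6 %

n(CH3OH) = 24.09 / 32.04 = 0.7519 mol
n(O2) = 1.681 mol
n/ν for CH3OH = 0.7519/2 = 0.3760
n/ν for O2 = 1.681/3 = 0.5603
Smallest n/ν is CH3OH → limiting reagent.
theoretical n(CO2) = (2/2) × 0.7519 = 0.7519 mol → 33.09 g
% yield = 28.0 / 33.09 × 100 = 84.62 %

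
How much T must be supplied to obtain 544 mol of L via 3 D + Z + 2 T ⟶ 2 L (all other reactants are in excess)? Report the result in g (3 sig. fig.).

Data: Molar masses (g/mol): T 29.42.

n(L) = 544.0 mol
n(T) = (2/2) × 544.0 = 544.0 mol
mass = 544.0 × 29.42 = 16000 g

16000 g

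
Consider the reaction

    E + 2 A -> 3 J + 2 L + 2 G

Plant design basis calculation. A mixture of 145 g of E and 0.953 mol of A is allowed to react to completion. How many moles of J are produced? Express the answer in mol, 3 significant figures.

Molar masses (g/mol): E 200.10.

n(E) = 145.0 / 200.10 = 0.7246 mol
n(A) = 0.9530 mol
n/ν → E: 0.7246, A: 0.4765; A is limiting.
n(J) = (3/2) × 0.9530 = 1.430 mol

1.43 mol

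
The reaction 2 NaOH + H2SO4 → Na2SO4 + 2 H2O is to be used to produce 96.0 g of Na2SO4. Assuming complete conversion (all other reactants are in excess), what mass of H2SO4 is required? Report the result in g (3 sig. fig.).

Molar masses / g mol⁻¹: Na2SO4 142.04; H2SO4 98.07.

n(Na2SO4) = 96.0 / 142.04 = 0.6759 mol
n(H2SO4) = (1/1) × 0.6759 = 0.6759 mol
mass = 0.6759 × 98.07 = 66.29 g

66.3 g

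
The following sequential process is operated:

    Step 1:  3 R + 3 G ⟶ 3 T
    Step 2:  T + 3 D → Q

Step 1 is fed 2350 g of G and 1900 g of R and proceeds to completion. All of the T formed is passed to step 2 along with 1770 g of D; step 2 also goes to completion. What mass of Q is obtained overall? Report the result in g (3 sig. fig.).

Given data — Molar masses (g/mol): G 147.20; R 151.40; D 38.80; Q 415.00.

Step 1:
n(G) = 2350 / 147.20 = 15.96 mol
n(R) = 1900 / 151.40 = 12.55 mol
n/ν for G = 15.96/3 = 5.320
n/ν for R = 12.55/3 = 4.183
Smallest n/ν is R → limiting reagent.
n(T) produced = (3/3) × 12.55 = 12.55 mol
Step 2:
n(T) available = 12.55 mol
n(D) = 1770 / 38.80 = 45.62 mol
n/ν for T = 12.55/1 = 12.55
n/ν for D = 45.62/3 = 15.21
Smallest n/ν is T → limiting reagent.
n(Q) = (1/1) × 12.55 = 12.55 mol
mass = 12.55 × 415.00 = 5208 g

5210 g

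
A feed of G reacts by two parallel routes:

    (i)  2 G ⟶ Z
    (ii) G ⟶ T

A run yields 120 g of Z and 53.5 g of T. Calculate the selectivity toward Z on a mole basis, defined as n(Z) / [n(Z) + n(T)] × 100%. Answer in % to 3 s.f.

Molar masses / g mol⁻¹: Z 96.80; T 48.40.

52.9 %

n(Z) = 120 / 96.80 = 1.240 mol
n(T) = 53.5 / 48.40 = 1.105 mol
selectivity = 1.240/(1.240+1.105) × 100 = 52.88 %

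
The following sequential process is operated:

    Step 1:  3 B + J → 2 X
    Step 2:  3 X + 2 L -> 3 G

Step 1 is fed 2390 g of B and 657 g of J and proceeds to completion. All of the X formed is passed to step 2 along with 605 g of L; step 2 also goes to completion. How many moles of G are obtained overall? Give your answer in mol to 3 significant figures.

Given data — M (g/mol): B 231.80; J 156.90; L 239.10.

3.80 mol

Step 1:
n(B) = 2390 / 231.80 = 10.31 mol
n(J) = 657.0 / 156.90 = 4.187 mol
n/ν → B: 3.437, J: 4.187; B is limiting.
n(X) produced = (2/3) × 10.31 = 6.873 mol
Step 2:
n(X) available = 6.873 mol
n(L) = 605.0 / 239.10 = 2.530 mol
n/ν → X: 2.291, L: 1.265; L is limiting.
n(G) = (3/2) × 2.530 = 3.795 mol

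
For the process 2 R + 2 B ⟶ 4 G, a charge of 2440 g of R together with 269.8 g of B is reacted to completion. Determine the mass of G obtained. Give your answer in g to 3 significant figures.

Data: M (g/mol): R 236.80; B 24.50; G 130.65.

2690 g

n(R) = 2440 / 236.80 = 10.30 mol
n(B) = 269.8 / 24.50 = 11.01 mol
n/ν → R: 5.150, B: 5.505; R is limiting.
n(G) = (4/2) × 10.30 = 20.60 mol
mass = 20.60 × 130.65 = 2691 g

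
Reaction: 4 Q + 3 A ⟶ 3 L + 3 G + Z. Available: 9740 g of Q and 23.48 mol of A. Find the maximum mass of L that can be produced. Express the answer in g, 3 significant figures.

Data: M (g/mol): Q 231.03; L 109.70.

n(Q) = 9740 / 231.03 = 42.16 mol
n(A) = 23.48 mol
n/ν for Q = 42.16/4 = 10.54
n/ν for A = 23.48/3 = 7.827
Smallest n/ν is A → limiting reagent.
n(L) = (3/3) × 23.48 = 23.48 mol
mass = 23.48 × 109.70 = 2576 g

2580 g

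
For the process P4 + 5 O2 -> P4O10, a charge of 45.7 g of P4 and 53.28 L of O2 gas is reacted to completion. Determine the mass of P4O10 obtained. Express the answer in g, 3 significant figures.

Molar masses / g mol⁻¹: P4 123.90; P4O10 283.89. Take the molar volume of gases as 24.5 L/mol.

105 g

n(P4) = 45.70 / 123.90 = 0.3688 mol
n(O2) = 53.28 / 24.5 = 2.175 mol
n/ν for P4 = 0.3688/1 = 0.3688
n/ν for O2 = 2.175/5 = 0.4350
Smallest n/ν is P4 → limiting reagent.
n(P4O10) = (1/1) × 0.3688 = 0.3688 mol
mass = 0.3688 × 283.89 = 104.7 g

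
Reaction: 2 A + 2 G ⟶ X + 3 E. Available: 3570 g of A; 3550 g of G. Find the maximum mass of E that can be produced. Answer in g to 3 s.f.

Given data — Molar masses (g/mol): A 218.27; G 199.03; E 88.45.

2170 g

n(A) = 3570 / 218.27 = 16.36 mol
n(G) = 3550 / 199.03 = 17.84 mol
n/ν for A = 16.36/2 = 8.180
n/ν for G = 17.84/2 = 8.920
Smallest n/ν is A → limiting reagent.
n(E) = (3/2) × 16.36 = 24.54 mol
mass = 24.54 × 88.45 = 2171 g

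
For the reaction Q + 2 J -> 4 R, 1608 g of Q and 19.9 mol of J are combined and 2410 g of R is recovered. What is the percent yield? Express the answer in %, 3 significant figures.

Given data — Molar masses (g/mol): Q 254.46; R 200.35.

n(Q) = 1608 / 254.46 = 6.319 mol
n(J) = 19.90 mol
n/ν → Q: 6.319, J: 9.950; Q is limiting.
theoretical n(R) = (4/1) × 6.319 = 25.28 mol → 5065 g
% yield = 2410 / 5065 × 100 = 47.58 %

47.6 %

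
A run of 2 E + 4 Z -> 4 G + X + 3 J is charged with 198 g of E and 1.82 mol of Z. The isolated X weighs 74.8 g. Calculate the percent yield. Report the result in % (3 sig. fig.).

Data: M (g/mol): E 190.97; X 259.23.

n(E) = 198.0 / 190.97 = 1.037 mol
n(Z) = 1.820 mol
n/ν for E = 1.037/2 = 0.5185
n/ν for Z = 1.820/4 = 0.4550
Smallest n/ν is Z → limiting reagent.
theoretical n(X) = (1/4) × 1.820 = 0.4550 mol → 117.9 g
% yield = 74.8 / 117.9 × 100 = 63.44 %

63.4 %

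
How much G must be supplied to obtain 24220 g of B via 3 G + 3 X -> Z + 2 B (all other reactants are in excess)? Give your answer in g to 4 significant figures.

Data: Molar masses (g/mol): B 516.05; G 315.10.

n(B) = 24220 / 516.05 = 46.93 mol
n(G) = (3/2) × 46.93 = 70.40 mol
mass = 70.40 × 315.10 = 22180 g

22180 g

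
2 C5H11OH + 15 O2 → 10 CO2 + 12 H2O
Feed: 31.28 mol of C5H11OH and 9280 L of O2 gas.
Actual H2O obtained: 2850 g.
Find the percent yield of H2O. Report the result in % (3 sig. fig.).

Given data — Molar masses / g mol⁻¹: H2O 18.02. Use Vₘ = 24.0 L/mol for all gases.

84.3 %

n(C5H11OH) = 31.28 mol
n(O2) = 9280 / 24.0 = 386.7 mol
n/ν for C5H11OH = 31.28/2 = 15.64
n/ν for O2 = 386.7/15 = 25.78
Smallest n/ν is C5H11OH → limiting reagent.
theoretical n(H2O) = (12/2) × 31.28 = 187.7 mol → 3382 g
% yield = 2850 / 3382 × 100 = 84.27 %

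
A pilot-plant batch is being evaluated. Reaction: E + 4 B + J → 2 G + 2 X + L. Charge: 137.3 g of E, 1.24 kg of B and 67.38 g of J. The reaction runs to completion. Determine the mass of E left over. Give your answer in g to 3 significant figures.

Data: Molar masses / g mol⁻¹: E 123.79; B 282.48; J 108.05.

60.1 g

n(E) = 137.3 / 123.79 = 1.109 mol
n(B) = 1.240×1000 / 282.48 = 4.390 mol
n(J) = 67.38 / 108.05 = 0.6236 mol
n/ν → E: 1.109, B: 1.098, J: 0.6236; J is limiting.
E consumed = (1/1) × 0.6236 = 0.6236 mol
E remaining = 1.109 − 0.6236 = 0.4854 mol
mass = 0.4854 × 123.79 = 60.09 g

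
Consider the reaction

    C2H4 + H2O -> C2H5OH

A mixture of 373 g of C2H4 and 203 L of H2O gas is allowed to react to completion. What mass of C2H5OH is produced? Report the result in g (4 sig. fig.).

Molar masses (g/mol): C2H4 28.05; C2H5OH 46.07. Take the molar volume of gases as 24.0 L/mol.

n(C2H4) = 373.0 / 28.05 = 13.30 mol
n(H2O) = 203.0 / 24.0 = 8.458 mol
n/ν for C2H4 = 13.30/1 = 13.30
n/ν for H2O = 8.458/1 = 8.458
Smallest n/ν is H2O → limiting reagent.
n(C2H5OH) = (1/1) × 8.458 = 8.458 mol
mass = 8.458 × 46.07 = 389.7 g

389.7 g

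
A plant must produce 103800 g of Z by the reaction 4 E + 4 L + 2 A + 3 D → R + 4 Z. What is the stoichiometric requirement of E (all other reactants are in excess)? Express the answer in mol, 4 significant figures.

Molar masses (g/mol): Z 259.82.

n(Z) = 103800 / 259.82 = 399.5 mol
n(E) = (4/4) × 399.5 = 399.5 mol

399.5 mol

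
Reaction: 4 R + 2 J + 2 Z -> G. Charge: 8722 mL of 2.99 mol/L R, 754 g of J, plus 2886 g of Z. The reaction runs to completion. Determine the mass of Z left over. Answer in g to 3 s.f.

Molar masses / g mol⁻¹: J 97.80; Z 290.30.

648 g

n(R) = 2.99 × 8722/1000 = 26.08 mol
n(J) = 754.0 / 97.80 = 7.710 mol
n(Z) = 2886 / 290.30 = 9.941 mol
n/ν for R = 26.08/4 = 6.520
n/ν for J = 7.710/2 = 3.855
n/ν for Z = 9.941/2 = 4.971
Smallest n/ν is J → limiting reagent.
Z consumed = (2/2) × 7.710 = 7.710 mol
Z remaining = 9.941 − 7.710 = 2.231 mol
mass = 2.231 × 290.30 = 647.7 g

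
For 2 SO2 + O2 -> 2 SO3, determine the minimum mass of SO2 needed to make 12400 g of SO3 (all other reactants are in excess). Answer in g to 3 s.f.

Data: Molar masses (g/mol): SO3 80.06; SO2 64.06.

n(SO3) = 12400 / 80.06 = 154.9 mol
n(SO2) = (2/2) × 154.9 = 154.9 mol
mass = 154.9 × 64.06 = 9923 g

9920 g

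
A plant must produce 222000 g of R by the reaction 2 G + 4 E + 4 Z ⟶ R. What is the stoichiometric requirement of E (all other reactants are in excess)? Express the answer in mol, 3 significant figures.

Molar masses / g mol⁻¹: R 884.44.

n(R) = 222000 / 884.44 = 251.0 mol
n(E) = (4/1) × 251.0 = 1004 mol

1000 mol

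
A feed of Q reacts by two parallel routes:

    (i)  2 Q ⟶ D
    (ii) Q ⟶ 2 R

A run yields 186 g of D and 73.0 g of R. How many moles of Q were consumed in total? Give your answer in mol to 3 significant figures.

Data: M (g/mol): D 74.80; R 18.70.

6.93 mol

n(D) = 186 / 74.80 = 2.487 mol
n(R) = 73.0 / 18.70 = 3.904 mol
n(Q) via (i) = (2/1)×2.487 = 4.974 mol
n(Q) via (ii) = (1/2)×3.904 = 1.952 mol
total n(Q) = 4.974 + 1.952 = 6.926 mol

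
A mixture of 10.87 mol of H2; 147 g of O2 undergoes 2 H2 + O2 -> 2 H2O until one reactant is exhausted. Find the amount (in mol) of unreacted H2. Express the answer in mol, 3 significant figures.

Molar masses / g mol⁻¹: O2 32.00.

n(H2) = 10.87 mol
n(O2) = 147.0 / 32.00 = 4.594 mol
n/ν → H2: 5.435, O2: 4.594; O2 is limiting.
H2 consumed = (2/1) × 4.594 = 9.188 mol
H2 remaining = 10.87 − 9.188 = 1.682 mol

1.68 mol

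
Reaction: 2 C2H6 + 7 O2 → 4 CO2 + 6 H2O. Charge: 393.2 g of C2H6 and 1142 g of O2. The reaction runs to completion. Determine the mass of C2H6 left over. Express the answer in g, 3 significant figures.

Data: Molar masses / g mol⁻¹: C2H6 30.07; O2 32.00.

n(C2H6) = 393.2 / 30.07 = 13.08 mol
n(O2) = 1142 / 32.00 = 35.69 mol
n/ν for C2H6 = 13.08/2 = 6.540
n/ν for O2 = 35.69/7 = 5.099
Smallest n/ν is O2 → limiting reagent.
C2H6 consumed = (2/7) × 35.69 = 10.20 mol
C2H6 remaining = 13.08 − 10.20 = 2.880 mol
mass = 2.880 × 30.07 = 86.60 g

86.6 g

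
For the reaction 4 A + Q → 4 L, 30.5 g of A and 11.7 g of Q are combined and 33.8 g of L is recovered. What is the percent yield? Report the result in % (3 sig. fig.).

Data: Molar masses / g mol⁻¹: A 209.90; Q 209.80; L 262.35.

88.7 %

n(A) = 30.50 / 209.90 = 0.1453 mol
n(Q) = 11.70 / 209.80 = 0.05577 mol
n/ν for A = 0.1453/4 = 0.03633
n/ν for Q = 0.05577/1 = 0.05577
Smallest n/ν is A → limiting reagent.
theoretical n(L) = (4/4) × 0.1453 = 0.1453 mol → 38.12 g
% yield = 33.8 / 38.12 × 100 = 88.67 %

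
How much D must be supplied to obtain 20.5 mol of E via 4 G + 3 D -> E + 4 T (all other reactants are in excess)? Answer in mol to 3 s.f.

n(E) = 20.50 mol
n(D) = (3/1) × 20.50 = 61.50 mol

61.5 mol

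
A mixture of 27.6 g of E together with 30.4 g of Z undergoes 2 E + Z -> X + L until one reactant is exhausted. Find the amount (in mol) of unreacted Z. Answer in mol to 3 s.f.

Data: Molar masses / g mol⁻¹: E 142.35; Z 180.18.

0.0718 mol

n(E) = 27.60 / 142.35 = 0.1939 mol
n(Z) = 30.40 / 180.18 = 0.1687 mol
n/ν for E = 0.1939/2 = 0.09695
n/ν for Z = 0.1687/1 = 0.1687
Smallest n/ν is E → limiting reagent.
Z consumed = (1/2) × 0.1939 = 0.09695 mol
Z remaining = 0.1687 − 0.09695 = 0.07175 mol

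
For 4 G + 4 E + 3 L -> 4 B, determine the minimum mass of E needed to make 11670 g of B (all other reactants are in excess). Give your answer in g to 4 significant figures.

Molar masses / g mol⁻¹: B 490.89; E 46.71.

n(B) = 11670 / 490.89 = 23.77 mol
n(E) = (4/4) × 23.77 = 23.77 mol
mass = 23.77 × 46.71 = 1110 g

1110 g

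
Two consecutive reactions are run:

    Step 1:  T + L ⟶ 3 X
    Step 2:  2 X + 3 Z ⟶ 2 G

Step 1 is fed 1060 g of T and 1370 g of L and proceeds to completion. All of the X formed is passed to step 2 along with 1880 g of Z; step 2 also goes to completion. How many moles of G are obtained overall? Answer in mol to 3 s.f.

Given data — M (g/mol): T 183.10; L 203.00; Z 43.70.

17.4 mol

Step 1:
n(T) = 1060 / 183.10 = 5.789 mol
n(L) = 1370 / 203.00 = 6.749 mol
n/ν for T = 5.789/1 = 5.789
n/ν for L = 6.749/1 = 6.749
Smallest n/ν is T → limiting reagent.
n(X) produced = (3/1) × 5.789 = 17.37 mol
Step 2:
n(X) available = 17.37 mol
n(Z) = 1880 / 43.70 = 43.02 mol
n/ν for X = 17.37/2 = 8.685
n/ν for Z = 43.02/3 = 14.34
Smallest n/ν is X → limiting reagent.
n(G) = (2/2) × 17.37 = 17.37 mol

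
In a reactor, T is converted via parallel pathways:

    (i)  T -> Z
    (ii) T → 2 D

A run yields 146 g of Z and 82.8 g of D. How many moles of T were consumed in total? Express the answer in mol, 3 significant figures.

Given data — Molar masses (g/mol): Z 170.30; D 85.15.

1.34 mol

n(Z) = 146 / 170.30 = 0.8573 mol
n(D) = 82.8 / 85.15 = 0.9724 mol
n(T) via (i) = (1/1)×0.8573 = 0.8573 mol
n(T) via (ii) = (1/2)×0.9724 = 0.4862 mol
total n(T) = 0.8573 + 0.4862 = 1.344 mol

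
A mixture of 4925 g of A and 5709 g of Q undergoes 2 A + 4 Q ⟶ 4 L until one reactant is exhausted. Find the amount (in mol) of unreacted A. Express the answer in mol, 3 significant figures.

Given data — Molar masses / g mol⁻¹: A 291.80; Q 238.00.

n(A) = 4925 / 291.80 = 16.88 mol
n(Q) = 5709 / 238.00 = 23.99 mol
n/ν → A: 8.440, Q: 5.998; Q is limiting.
A consumed = (2/4) × 23.99 = 12.00 mol
A remaining = 16.88 − 12.00 = 4.880 mol

4.88 mol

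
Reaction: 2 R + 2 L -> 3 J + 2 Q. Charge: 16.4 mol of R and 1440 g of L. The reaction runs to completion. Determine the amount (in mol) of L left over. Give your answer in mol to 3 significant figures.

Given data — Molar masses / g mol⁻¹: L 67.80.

4.84 mol

n(R) = 16.40 mol
n(L) = 1440 / 67.80 = 21.24 mol
n/ν for R = 16.40/2 = 8.200
n/ν for L = 21.24/2 = 10.62
Smallest n/ν is R → limiting reagent.
L consumed = (2/2) × 16.40 = 16.40 mol
L remaining = 21.24 − 16.40 = 4.840 mol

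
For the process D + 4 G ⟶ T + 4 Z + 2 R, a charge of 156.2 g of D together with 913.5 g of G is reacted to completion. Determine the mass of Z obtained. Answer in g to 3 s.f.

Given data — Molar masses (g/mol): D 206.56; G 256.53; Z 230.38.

n(D) = 156.2 / 206.56 = 0.7562 mol
n(G) = 913.5 / 256.53 = 3.561 mol
n/ν for D = 0.7562/1 = 0.7562
n/ν for G = 3.561/4 = 0.8903
Smallest n/ν is D → limiting reagent.
n(Z) = (4/1) × 0.7562 = 3.025 mol
mass = 3.025 × 230.38 = 696.9 g

697 g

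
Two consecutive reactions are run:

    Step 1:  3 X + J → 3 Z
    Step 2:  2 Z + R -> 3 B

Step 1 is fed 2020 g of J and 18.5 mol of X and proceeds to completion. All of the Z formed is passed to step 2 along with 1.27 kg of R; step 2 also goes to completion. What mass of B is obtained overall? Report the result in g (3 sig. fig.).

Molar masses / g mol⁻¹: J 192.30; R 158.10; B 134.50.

3240 g

Step 1:
n(J) = 2020 / 192.30 = 10.50 mol
n(X) = 18.50 mol
n/ν for J = 10.50/1 = 10.50
n/ν for X = 18.50/3 = 6.167
Smallest n/ν is X → limiting reagent.
n(Z) produced = (3/3) × 18.50 = 18.50 mol
Step 2:
n(Z) available = 18.50 mol
n(R) = 1.270×1000 / 158.10 = 8.033 mol
n/ν for Z = 18.50/2 = 9.250
n/ν for R = 8.033/1 = 8.033
Smallest n/ν is R → limiting reagent.
n(B) = (3/1) × 8.033 = 24.10 mol
mass = 24.10 × 134.50 = 3241 g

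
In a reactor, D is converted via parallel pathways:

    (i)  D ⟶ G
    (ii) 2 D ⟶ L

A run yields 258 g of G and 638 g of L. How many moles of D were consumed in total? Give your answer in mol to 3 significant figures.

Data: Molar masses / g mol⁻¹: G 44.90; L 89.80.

n(G) = 258 / 44.90 = 5.746 mol
n(L) = 638 / 89.80 = 7.105 mol
n(D) via (i) = (1/1)×5.746 = 5.746 mol
n(D) via (ii) = (2/1)×7.105 = 14.21 mol
total n(D) = 5.746 + 14.21 = 19.96 mol

20.0 mol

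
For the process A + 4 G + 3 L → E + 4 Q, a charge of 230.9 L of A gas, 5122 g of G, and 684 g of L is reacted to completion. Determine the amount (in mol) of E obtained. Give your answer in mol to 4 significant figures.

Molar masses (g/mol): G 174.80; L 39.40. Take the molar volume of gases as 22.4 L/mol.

n(A) = 230.9 / 22.4 = 10.31 mol
n(G) = 5122 / 174.80 = 29.30 mol
n(L) = 684.0 / 39.40 = 17.36 mol
n/ν for A = 10.31/1 = 10.31
n/ν for G = 29.30/4 = 7.325
n/ν for L = 17.36/3 = 5.787
Smallest n/ν is L → limiting reagent.
n(E) = (1/3) × 17.36 = 5.787 mol

5.787 mol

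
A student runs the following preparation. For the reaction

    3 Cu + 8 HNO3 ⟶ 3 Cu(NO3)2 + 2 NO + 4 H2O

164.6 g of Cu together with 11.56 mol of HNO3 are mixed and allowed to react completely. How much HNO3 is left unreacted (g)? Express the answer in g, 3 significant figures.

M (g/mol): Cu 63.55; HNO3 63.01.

293 g

n(Cu) = 164.6 / 63.55 = 2.590 mol
n(HNO3) = 11.56 mol
n/ν → Cu: 0.8633, HNO3: 1.445; Cu is limiting.
HNO3 consumed = (8/3) × 2.590 = 6.907 mol
HNO3 remaining = 11.56 − 6.907 = 4.653 mol
mass = 4.653 × 63.01 = 293.2 g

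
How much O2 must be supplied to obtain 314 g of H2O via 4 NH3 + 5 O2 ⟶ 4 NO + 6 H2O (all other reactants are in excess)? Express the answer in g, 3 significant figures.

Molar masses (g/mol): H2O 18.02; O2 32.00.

465 g

n(H2O) = 314 / 18.02 = 17.43 mol
n(O2) = (5/6) × 17.43 = 14.53 mol
mass = 14.53 × 32.00 = 465.0 g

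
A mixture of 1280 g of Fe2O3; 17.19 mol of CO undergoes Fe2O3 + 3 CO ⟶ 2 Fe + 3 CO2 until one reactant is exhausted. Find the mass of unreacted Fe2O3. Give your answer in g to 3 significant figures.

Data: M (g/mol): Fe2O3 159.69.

365 g

n(Fe2O3) = 1280 / 159.69 = 8.016 mol
n(CO) = 17.19 mol
n/ν → Fe2O3: 8.016, CO: 5.730; CO is limiting.
Fe2O3 consumed = (1/3) × 17.19 = 5.730 mol
Fe2O3 remaining = 8.016 − 5.730 = 2.286 mol
mass = 2.286 × 159.69 = 365.1 g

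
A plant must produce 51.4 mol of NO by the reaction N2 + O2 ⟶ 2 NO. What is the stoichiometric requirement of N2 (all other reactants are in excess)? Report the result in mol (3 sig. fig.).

25.7 mol

n(NO) = 51.40 mol
n(N2) = (1/2) × 51.40 = 25.70 mol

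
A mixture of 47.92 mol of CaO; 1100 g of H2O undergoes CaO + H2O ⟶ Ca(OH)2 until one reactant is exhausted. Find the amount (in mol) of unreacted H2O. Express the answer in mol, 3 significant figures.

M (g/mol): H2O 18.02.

13.1 mol

n(CaO) = 47.92 mol
n(H2O) = 1100 / 18.02 = 61.04 mol
n/ν for CaO = 47.92/1 = 47.92
n/ν for H2O = 61.04/1 = 61.04
Smallest n/ν is CaO → limiting reagent.
H2O consumed = (1/1) × 47.92 = 47.92 mol
H2O remaining = 61.04 − 47.92 = 13.12 mol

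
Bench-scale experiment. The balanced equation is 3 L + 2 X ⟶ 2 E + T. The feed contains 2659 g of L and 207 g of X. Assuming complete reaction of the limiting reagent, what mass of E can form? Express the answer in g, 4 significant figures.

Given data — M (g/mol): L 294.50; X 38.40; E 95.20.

n(L) = 2659 / 294.50 = 9.029 mol
n(X) = 207.0 / 38.40 = 5.391 mol
n/ν for L = 9.029/3 = 3.010
n/ν for X = 5.391/2 = 2.696
Smallest n/ν is X → limiting reagent.
n(E) = (2/2) × 5.391 = 5.391 mol
mass = 5.391 × 95.20 = 513.2 g

513.2 g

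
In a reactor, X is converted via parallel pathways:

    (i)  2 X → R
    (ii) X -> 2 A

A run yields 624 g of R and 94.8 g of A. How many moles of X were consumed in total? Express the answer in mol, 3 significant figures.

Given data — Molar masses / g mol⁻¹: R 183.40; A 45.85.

n(R) = 624 / 183.40 = 3.402 mol
n(A) = 94.8 / 45.85 = 2.068 mol
n(X) via (i) = (2/1)×3.402 = 6.804 mol
n(X) via (ii) = (1/2)×2.068 = 1.034 mol
total n(X) = 6.804 + 1.034 = 7.838 mol

7.84 mol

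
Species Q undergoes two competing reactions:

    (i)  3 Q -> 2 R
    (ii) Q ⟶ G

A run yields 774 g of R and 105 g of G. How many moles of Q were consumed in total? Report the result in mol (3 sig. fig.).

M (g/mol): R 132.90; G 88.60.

9.92 mol

n(R) = 774 / 132.90 = 5.824 mol
n(G) = 105 / 88.60 = 1.185 mol
n(Q) via (i) = (3/2)×5.824 = 8.736 mol
n(Q) via (ii) = (1/1)×1.185 = 1.185 mol
total n(Q) = 8.736 + 1.185 = 9.921 mol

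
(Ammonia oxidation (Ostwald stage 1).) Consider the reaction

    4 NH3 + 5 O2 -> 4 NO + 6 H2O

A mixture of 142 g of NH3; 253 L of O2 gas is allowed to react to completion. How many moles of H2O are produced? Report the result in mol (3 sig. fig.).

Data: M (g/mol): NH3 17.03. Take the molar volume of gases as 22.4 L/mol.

n(NH3) = 142.0 / 17.03 = 8.338 mol
n(O2) = 253.0 / 22.4 = 11.29 mol
n/ν for NH3 = 8.338/4 = 2.085
n/ν for O2 = 11.29/5 = 2.258
Smallest n/ν is NH3 → limiting reagent.
n(H2O) = (6/4) × 8.338 = 12.51 mol

12.5 mol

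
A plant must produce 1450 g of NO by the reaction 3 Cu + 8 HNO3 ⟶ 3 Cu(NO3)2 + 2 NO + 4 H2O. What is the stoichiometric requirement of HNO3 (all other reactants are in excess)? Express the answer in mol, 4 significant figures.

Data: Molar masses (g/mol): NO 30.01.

n(NO) = 1450 / 30.01 = 48.32 mol
n(HNO3) = (8/2) × 48.32 = 193.3 mol

193.3 mol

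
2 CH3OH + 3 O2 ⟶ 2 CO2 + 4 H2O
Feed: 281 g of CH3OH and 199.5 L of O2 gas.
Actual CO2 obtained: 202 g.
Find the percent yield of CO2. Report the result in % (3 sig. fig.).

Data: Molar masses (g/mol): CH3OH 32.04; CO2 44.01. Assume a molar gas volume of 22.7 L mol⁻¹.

n(CH3OH) = 281.0 / 32.04 = 8.770 mol
n(O2) = 199.5 / 22.7 = 8.789 mol
n/ν for CH3OH = 8.770/2 = 4.385
n/ν for O2 = 8.789/3 = 2.930
Smallest n/ν is O2 → limiting reagent.
theoretical n(CO2) = (2/3) × 8.789 = 5.859 mol → 257.9 g
% yield = 202 / 257.9 × 100 = 78.32 %

78.3 %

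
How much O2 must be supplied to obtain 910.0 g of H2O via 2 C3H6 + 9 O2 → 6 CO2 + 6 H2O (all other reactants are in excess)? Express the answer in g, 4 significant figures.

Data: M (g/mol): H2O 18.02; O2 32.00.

2424 g

n(H2O) = 910.0 / 18.02 = 50.50 mol
n(O2) = (9/6) × 50.50 = 75.75 mol
mass = 75.75 × 32.00 = 2424 g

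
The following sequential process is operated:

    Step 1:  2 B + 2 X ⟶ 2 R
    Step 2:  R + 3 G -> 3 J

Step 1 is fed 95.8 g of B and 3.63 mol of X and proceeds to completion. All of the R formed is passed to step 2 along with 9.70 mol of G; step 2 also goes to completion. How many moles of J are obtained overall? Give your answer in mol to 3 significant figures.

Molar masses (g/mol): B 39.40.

7.29 mol

Step 1:
n(B) = 95.80 / 39.40 = 2.431 mol
n(X) = 3.630 mol
n/ν for B = 2.431/2 = 1.216
n/ν for X = 3.630/2 = 1.815
Smallest n/ν is B → limiting reagent.
n(R) produced = (2/2) × 2.431 = 2.431 mol
Step 2:
n(R) available = 2.431 mol
n(G) = 9.700 mol
n/ν for R = 2.431/1 = 2.431
n/ν for G = 9.700/3 = 3.233
Smallest n/ν is R → limiting reagent.
n(J) = (3/1) × 2.431 = 7.293 mol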